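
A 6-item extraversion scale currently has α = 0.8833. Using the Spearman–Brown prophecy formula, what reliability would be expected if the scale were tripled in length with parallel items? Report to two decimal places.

Length factor m = 3
α' = m·α / (1 + (m−1)·α)
   = 3 × 0.8833 / (1 + (3 − 1) × 0.8833)
   = 2.6499 / 2.7666 = 0.96

predicted reliability = 0.96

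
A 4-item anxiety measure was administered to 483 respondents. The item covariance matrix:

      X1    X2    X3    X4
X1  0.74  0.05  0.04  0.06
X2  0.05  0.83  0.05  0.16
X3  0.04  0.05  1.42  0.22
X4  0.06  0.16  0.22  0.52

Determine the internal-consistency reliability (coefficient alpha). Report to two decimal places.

coefficient alpha = 0.33

Σσᵢ² = 0.74 + 0.83 + 1.42 + 0.52 = 3.51
Sum of off-diagonal covariances = 0.58
total variance = 3.51 + 2 × 0.58 = 4.67
α = (k/(k−1))·(1 − Σσᵢ²/total variance) = (4/3)·(1 − 3.51/4.67) = 0.33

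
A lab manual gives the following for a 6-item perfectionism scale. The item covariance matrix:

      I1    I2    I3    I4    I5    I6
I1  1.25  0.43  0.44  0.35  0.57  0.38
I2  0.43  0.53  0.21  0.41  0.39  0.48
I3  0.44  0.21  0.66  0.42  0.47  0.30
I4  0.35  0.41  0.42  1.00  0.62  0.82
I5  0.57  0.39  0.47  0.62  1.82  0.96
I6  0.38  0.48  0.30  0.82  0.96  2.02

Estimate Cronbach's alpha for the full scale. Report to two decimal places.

sum of item variances = 1.25 + 0.53 + 0.66 + 1.00 + 1.82 + 2.02 = 7.28
Sum of off-diagonal covariances = 7.25
σ²_total = 7.28 + 2 × 7.25 = 21.78
α = (k/(k−1))·(1 − sum of item variances/σ²_total) = (6/5)·(1 − 7.28/21.78) = 0.80

α = 0.80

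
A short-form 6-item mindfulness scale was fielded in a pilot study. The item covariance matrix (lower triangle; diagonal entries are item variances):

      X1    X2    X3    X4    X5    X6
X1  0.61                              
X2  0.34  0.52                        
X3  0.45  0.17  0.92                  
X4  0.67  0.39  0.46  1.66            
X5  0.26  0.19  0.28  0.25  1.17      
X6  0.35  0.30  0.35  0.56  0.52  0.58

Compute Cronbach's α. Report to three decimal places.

Σσᵢ² = 0.61 + 0.52 + 0.92 + 1.66 + 1.17 + 0.58 = 5.46
Sum of off-diagonal covariances = 5.54
σ²_T = 5.46 + 2 × 5.54 = 16.54
α = (k/(k−1))·(1 − Σσᵢ²/σ²_T) = (6/5)·(1 − 5.46/16.54) = 0.804

Cronbach's α = 0.804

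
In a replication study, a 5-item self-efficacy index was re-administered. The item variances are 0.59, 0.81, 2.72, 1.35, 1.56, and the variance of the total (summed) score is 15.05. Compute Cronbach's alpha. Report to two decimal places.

Cronbach's alpha = 0.67

ΣVar(i) = 0.59 + 0.81 + 2.72 + 1.35 + 1.56 = 7.03
α = (k/(k−1))·(1 − ΣVar(i)/total variance) = (5/4)·(1 − 7.03/15.05) = 0.67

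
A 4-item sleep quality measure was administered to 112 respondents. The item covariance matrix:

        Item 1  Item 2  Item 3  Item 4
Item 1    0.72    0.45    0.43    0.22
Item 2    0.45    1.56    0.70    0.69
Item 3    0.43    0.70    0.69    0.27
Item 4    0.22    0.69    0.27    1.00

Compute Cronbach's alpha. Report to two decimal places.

α = 0.78

sum of item variances = 0.72 + 1.56 + 0.69 + 1.00 = 3.97
Σ_{i<j} σ_ij = 2.76
σ²_T = 3.97 + 2 × 2.76 = 9.49
α = (k/(k−1))·(1 − sum of item variances/σ²_T) = (4/3)·(1 − 3.97/9.49) = 0.78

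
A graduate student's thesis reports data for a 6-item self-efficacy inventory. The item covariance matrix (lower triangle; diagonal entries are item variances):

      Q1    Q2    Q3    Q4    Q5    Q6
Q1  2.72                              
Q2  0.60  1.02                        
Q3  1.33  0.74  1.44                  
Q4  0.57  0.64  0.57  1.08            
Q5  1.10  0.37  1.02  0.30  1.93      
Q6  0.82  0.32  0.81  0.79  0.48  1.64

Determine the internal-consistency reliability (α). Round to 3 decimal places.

α = 0.816

Σσᵢ² = 2.72 + 1.02 + 1.44 + 1.08 + 1.93 + 1.64 = 9.83
Σ_{i<j} σ_ij = 10.46
Var(T) = 9.83 + 2 × 10.46 = 30.75
α = (k/(k−1))·(1 − Σσᵢ²/Var(T)) = (6/5)·(1 − 9.83/30.75) = 0.816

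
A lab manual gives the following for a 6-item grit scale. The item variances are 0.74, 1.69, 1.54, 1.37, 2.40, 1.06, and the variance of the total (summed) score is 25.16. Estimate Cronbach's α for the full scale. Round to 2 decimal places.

Cronbach's α = 0.78

Σσ²ᵢ = 0.74 + 1.69 + 1.54 + 1.37 + 2.40 + 1.06 = 8.80
α = (k/(k−1))·(1 − Σσ²ᵢ/σ²_total) = (6/5)·(1 − 8.80/25.16) = 0.78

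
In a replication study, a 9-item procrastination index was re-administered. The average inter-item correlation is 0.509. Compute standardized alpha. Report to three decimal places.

standardized alpha = 0.903

Standardized α = k·r̄ / (1 + (k−1)·r̄) = 9 × 0.509 / (1 + 8 × 0.509)
  = 4.5810 / 5.0720 = 0.903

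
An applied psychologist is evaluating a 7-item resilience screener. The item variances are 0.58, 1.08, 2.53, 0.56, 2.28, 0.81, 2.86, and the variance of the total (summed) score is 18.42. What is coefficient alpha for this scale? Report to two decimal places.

α = 0.49

sum of item variances = 0.58 + 1.08 + 2.53 + 0.56 + 2.28 + 0.81 + 2.86 = 10.70
α = (k/(k−1))·(1 − sum of item variances/Var(T)) = (7/6)·(1 − 10.70/18.42) = 0.49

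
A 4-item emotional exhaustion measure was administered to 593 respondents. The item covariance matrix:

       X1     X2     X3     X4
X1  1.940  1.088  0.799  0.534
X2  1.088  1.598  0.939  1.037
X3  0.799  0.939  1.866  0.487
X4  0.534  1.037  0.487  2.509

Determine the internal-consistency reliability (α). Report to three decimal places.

α = 0.737

Σσ²ᵢ = 1.940 + 1.598 + 1.866 + 2.509 = 7.913
Σ_{i<j} σ_ij = 4.884
σ²_total = 7.913 + 2 × 4.884 = 17.681
α = (k/(k−1))·(1 − Σσ²ᵢ/σ²_total) = (4/3)·(1 − 7.913/17.681) = 0.737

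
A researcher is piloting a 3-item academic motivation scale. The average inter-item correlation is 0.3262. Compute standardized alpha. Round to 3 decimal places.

standardized alpha = 0.592

Standardized α = k·r̄ / (1 + (k−1)·r̄) = 3 × 0.3262 / (1 + 2 × 0.3262)
  = 0.9786 / 1.6524 = 0.592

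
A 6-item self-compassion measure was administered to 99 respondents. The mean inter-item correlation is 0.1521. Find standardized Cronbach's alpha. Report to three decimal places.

α = 0.518

Standardized α = k·r̄ / (1 + (k−1)·r̄) = 6 × 0.1521 / (1 + 5 × 0.1521)
  = 0.9126 / 1.7605 = 0.518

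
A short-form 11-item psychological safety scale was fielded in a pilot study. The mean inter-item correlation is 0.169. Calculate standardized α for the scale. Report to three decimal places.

α = 0.691

Standardized α = k·r̄ / (1 + (k−1)·r̄) = 11 × 0.169 / (1 + 10 × 0.169)
  = 1.8590 / 2.6900 = 0.691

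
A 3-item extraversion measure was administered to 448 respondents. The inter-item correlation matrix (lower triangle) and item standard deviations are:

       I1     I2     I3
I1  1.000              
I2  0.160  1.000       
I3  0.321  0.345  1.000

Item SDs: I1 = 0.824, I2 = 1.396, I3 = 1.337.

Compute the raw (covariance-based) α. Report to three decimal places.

α = 0.523

Σσ²ᵢ = 0.824² + 1.396² + 1.337² = 4.4154
Covariances σ_ij = r_ij · s_i · s_j:
  σ(I1,I2) = 0.160 × 0.824 × 1.396 = 0.1840
  σ(I1,I3) = 0.321 × 0.824 × 1.337 = 0.3536
  σ(I2,I3) = 0.345 × 1.396 × 1.337 = 0.6439
σ²_T = Σσ²ᵢ + 2·Σσ_ij = 4.4154 + 2 × 1.1815 = 6.7784
α = (3/2)·(1 − 4.4154/6.7784) = 0.523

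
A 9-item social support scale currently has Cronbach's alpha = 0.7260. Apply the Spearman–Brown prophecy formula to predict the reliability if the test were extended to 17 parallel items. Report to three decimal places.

predicted reliability = 0.833

Length factor m = 17/9 = 1.8889
α' = m·α / (1 + (m−1)·α)
   = 17/9 × 0.7260 / (1 + (17/9 − 1) × 0.7260)
   = 1.3713 / 1.6453 = 0.833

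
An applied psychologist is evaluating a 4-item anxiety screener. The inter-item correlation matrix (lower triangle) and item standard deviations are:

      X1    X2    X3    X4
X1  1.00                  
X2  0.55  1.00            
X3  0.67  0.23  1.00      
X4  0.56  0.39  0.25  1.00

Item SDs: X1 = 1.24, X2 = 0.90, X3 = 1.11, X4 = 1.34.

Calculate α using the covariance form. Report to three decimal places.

α = 0.758

Σσ²ᵢ = 1.24² + 0.90² + 1.11² + 1.34² = 5.3753
Covariances σ_ij = r_ij · s_i · s_j:
  σ(X1,X2) = 0.55 × 1.24 × 0.90 = 0.6138
  σ(X1,X3) = 0.67 × 1.24 × 1.11 = 0.9222
  σ(X1,X4) = 0.56 × 1.24 × 1.34 = 0.9305
  σ(X2,X3) = 0.23 × 0.90 × 1.11 = 0.2298
  σ(X2,X4) = 0.39 × 0.90 × 1.34 = 0.4703
  σ(X3,X4) = 0.25 × 1.11 × 1.34 = 0.3719
σ²_T = Σσ²ᵢ + 2·Σσ_ij = 5.3753 + 2 × 3.5385 = 12.4523
α = (4/3)·(1 − 5.3753/12.4523) = 0.758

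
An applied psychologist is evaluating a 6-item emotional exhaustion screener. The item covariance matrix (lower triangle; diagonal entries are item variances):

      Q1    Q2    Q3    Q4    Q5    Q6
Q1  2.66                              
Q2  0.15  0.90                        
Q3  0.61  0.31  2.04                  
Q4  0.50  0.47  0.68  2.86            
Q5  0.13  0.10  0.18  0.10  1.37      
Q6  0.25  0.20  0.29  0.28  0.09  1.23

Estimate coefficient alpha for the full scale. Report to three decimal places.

ΣVar(i) = 2.66 + 0.90 + 2.04 + 2.86 + 1.37 + 1.23 = 11.06
Sum of the distinct covariances = 4.34
Var(T) = 11.06 + 2 × 4.34 = 19.74
α = (k/(k−1))·(1 − ΣVar(i)/Var(T)) = (6/5)·(1 − 11.06/19.74) = 0.528

α = 0.528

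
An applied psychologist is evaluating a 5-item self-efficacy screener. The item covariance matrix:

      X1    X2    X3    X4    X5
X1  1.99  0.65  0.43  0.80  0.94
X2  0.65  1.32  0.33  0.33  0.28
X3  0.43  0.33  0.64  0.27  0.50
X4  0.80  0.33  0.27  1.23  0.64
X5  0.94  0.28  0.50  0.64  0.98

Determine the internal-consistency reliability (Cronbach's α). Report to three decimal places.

Σσ²ᵢ = 1.99 + 1.32 + 0.64 + 1.23 + 0.98 = 6.16
Σ_{i<j} σ_ij = 5.17
Var(T) = 6.16 + 2 × 5.17 = 16.50
α = (k/(k−1))·(1 − Σσ²ᵢ/Var(T)) = (5/4)·(1 − 6.16/16.50) = 0.783

Cronbach's α = 0.783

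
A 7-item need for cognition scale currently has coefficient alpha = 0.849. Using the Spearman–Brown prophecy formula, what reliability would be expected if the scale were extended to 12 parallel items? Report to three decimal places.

Length factor m = 12/7 = 1.7143
α' = m·α / (1 + (m−1)·α)
   = 12/7 × 0.849 / (1 + (12/7 − 1) × 0.849)
   = 1.4554 / 1.6064 = 0.906

predicted reliability = 0.906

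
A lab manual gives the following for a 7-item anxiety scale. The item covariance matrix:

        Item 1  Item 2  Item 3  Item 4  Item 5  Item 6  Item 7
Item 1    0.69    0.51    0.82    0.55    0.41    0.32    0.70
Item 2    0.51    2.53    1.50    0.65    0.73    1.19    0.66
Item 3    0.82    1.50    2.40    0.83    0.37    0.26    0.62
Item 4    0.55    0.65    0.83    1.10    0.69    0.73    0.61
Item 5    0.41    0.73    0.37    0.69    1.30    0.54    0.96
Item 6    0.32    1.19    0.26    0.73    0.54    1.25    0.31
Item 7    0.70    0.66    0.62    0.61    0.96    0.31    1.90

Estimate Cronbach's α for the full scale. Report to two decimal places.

α = 0.83

Σσ²ᵢ = 0.69 + 2.53 + 2.40 + 1.10 + 1.30 + 1.25 + 1.90 = 11.17
Σ_{i<j} σ_ij = 13.96
σ²_T = 11.17 + 2 × 13.96 = 39.09
α = (k/(k−1))·(1 − Σσ²ᵢ/σ²_T) = (7/6)·(1 − 11.17/39.09) = 0.83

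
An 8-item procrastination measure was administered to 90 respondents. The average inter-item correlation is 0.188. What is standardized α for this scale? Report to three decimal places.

α = 0.649

Standardized α = k·r̄ / (1 + (k−1)·r̄) = 8 × 0.188 / (1 + 7 × 0.188)
  = 1.5040 / 2.3160 = 0.649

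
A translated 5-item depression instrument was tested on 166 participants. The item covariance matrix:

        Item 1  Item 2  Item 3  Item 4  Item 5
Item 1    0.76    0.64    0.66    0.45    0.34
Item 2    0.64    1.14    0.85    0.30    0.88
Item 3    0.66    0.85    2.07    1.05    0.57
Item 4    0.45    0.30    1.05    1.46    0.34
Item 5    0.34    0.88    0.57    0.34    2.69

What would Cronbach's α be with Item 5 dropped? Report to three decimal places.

Cronbach's α = 0.790

Remaining items: Item 1, Item 2, Item 3, Item 4 (k = 4).
Σσ²ᵢ = 0.76 + 1.14 + 2.07 + 1.46 = 5.43
Var(T) = 5.43 + 2 × 3.95 = 13.33
α (item deleted) = (4/3)·(1 − 5.43/13.33) = 0.790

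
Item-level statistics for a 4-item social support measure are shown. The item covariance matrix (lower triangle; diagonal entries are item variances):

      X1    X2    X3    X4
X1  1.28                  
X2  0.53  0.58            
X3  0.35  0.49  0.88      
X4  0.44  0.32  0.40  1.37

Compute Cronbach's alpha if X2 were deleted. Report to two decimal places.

Remaining items: X1, X3, X4 (k = 3).
sum of item variances = 1.28 + 0.88 + 1.37 = 3.53
Var(T) = 3.53 + 2 × 1.19 = 5.91
α (item deleted) = (3/2)·(1 − 3.53/5.91) = 0.60

α = 0.60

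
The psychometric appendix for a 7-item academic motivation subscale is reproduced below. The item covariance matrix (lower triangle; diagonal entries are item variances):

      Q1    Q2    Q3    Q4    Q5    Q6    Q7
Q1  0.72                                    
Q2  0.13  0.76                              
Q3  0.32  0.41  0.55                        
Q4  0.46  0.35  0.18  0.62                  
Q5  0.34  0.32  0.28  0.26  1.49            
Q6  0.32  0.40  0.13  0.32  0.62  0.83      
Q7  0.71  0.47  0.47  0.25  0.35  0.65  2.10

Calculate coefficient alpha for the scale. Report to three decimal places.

coefficient alpha = 0.801

Σσᵢ² = 0.72 + 0.76 + 0.55 + 0.62 + 1.49 + 0.83 + 2.10 = 7.07
Sum of off-diagonal covariances = 7.74
σ²_T = 7.07 + 2 × 7.74 = 22.55
α = (k/(k−1))·(1 − Σσᵢ²/σ²_T) = (7/6)·(1 − 7.07/22.55) = 0.801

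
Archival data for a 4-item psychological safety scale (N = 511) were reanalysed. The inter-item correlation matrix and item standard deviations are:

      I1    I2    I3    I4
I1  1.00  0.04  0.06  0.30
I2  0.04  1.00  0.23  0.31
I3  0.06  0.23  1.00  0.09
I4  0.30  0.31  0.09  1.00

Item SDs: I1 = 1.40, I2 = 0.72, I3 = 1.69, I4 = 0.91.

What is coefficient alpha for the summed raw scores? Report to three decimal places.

coefficient alpha = 0.371

Σσ²ᵢ = 1.40² + 0.72² + 1.69² + 0.91² = 6.1626
Covariances σ_ij = r_ij · s_i · s_j:
  σ(I1,I2) = 0.04 × 1.40 × 0.72 = 0.0403
  σ(I1,I3) = 0.06 × 1.40 × 1.69 = 0.1420
  σ(I1,I4) = 0.30 × 1.40 × 0.91 = 0.3822
  σ(I2,I3) = 0.23 × 0.72 × 1.69 = 0.2799
  σ(I2,I4) = 0.31 × 0.72 × 0.91 = 0.2031
  σ(I3,I4) = 0.09 × 1.69 × 0.91 = 0.1384
σ²_T = Σσ²ᵢ + 2·Σσ_ij = 6.1626 + 2 × 1.1859 = 8.5344
α = (4/3)·(1 − 6.1626/8.5344) = 0.371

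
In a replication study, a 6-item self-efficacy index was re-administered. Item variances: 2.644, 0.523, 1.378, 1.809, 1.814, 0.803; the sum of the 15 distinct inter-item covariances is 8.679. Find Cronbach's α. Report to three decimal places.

Cronbach's α = 0.791

sum of item variances = 2.644 + 0.523 + 1.378 + 1.809 + 1.814 + 0.803 = 8.971
Sum of distinct covariances = 8.679
σ²_T = sum of item variances + 2·Σcov = 8.971 + 2 × 8.679 = 26.329
α = (6/5)·(1 − 8.971/26.329) = 0.791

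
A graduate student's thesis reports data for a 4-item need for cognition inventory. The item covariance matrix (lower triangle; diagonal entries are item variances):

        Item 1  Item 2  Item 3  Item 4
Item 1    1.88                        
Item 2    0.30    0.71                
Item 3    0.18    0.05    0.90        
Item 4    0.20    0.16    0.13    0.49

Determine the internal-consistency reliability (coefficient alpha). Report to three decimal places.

α = 0.452

Σσᵢ² = 1.88 + 0.71 + 0.90 + 0.49 = 3.98
Sum of off-diagonal covariances = 1.02
Var(T) = 3.98 + 2 × 1.02 = 6.02
α = (k/(k−1))·(1 − Σσᵢ²/Var(T)) = (4/3)·(1 − 3.98/6.02) = 0.452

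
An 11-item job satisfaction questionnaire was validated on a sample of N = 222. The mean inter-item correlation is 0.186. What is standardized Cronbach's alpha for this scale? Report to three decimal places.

standardized Cronbach's alpha = 0.715

Standardized α = k·r̄ / (1 + (k−1)·r̄) = 11 × 0.186 / (1 + 10 × 0.186)
  = 2.0460 / 2.8600 = 0.715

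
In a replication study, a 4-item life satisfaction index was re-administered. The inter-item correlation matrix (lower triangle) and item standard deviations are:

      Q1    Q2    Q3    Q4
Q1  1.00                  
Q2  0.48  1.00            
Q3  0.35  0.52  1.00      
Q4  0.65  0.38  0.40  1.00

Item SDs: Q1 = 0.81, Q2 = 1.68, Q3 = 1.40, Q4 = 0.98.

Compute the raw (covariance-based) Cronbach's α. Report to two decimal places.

Σσ²ᵢ = 0.81² + 1.68² + 1.40² + 0.98² = 6.3989
Covariances σ_ij = r_ij · s_i · s_j:
  σ(Q1,Q2) = 0.48 × 0.81 × 1.68 = 0.6532
  σ(Q1,Q3) = 0.35 × 0.81 × 1.40 = 0.3969
  σ(Q1,Q4) = 0.65 × 0.81 × 0.98 = 0.5160
  σ(Q2,Q3) = 0.52 × 1.68 × 1.40 = 1.2230
  σ(Q2,Q4) = 0.38 × 1.68 × 0.98 = 0.6256
  σ(Q3,Q4) = 0.40 × 1.40 × 0.98 = 0.5488
σ²_T = Σσ²ᵢ + 2·Σσ_ij = 6.3989 + 2 × 3.9635 = 14.3259
α = (4/3)·(1 − 6.3989/14.3259) = 0.74

α = 0.74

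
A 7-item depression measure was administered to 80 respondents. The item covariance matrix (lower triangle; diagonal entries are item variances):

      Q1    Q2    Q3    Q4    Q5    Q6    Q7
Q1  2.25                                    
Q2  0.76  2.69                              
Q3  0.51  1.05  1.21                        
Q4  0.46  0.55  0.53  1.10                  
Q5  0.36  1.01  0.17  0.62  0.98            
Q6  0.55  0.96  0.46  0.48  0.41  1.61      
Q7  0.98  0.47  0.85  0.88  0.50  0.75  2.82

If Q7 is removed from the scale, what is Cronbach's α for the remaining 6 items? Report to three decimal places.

Cronbach's α = 0.772

Remaining items: Q1, Q2, Q3, Q4, Q5, Q6 (k = 6).
Σσ²ᵢ = 2.25 + 2.69 + 1.21 + 1.10 + 0.98 + 1.61 = 9.84
σ²_T = 9.84 + 2 × 8.88 = 27.60
α (item deleted) = (6/5)·(1 − 9.84/27.60) = 0.772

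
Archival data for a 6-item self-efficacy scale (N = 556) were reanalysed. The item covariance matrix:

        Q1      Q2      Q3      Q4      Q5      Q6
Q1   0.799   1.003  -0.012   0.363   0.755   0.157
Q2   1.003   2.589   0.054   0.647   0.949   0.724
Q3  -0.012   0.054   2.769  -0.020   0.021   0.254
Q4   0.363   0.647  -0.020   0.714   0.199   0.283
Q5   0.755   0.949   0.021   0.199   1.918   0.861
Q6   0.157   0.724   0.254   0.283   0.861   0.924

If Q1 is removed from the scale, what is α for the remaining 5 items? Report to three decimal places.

α = 0.589

Remaining items: Q2, Q3, Q4, Q5, Q6 (k = 5).
sum of item variances = 2.589 + 2.769 + 0.714 + 1.918 + 0.924 = 8.914
Var(T) = 8.914 + 2 × 3.972 = 16.858
α (item deleted) = (5/4)·(1 − 8.914/16.858) = 0.589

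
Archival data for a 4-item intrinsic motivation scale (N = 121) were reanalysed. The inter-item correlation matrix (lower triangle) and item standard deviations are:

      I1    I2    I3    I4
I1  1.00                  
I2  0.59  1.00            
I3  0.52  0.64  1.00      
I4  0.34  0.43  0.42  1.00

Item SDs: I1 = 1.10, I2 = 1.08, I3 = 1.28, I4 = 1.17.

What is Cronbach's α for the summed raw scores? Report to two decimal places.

Σσ²ᵢ = 1.10² + 1.08² + 1.28² + 1.17² = 5.3837
Covariances σ_ij = r_ij · s_i · s_j:
  σ(I1,I2) = 0.59 × 1.10 × 1.08 = 0.7009
  σ(I1,I3) = 0.52 × 1.10 × 1.28 = 0.7322
  σ(I1,I4) = 0.34 × 1.10 × 1.17 = 0.4376
  σ(I2,I3) = 0.64 × 1.08 × 1.28 = 0.8847
  σ(I2,I4) = 0.43 × 1.08 × 1.17 = 0.5433
  σ(I3,I4) = 0.42 × 1.28 × 1.17 = 0.6290
σ²_T = Σσ²ᵢ + 2·Σσ_ij = 5.3837 + 2 × 3.9277 = 13.2391
α = (4/3)·(1 − 5.3837/13.2391) = 0.79

Cronbach's α = 0.79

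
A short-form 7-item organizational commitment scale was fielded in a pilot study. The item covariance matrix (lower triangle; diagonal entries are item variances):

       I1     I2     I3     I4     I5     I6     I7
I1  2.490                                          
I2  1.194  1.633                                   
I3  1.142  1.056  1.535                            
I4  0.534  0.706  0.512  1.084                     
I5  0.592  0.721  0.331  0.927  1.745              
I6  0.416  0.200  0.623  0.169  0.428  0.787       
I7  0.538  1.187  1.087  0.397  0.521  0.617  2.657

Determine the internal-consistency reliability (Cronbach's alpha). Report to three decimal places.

sum of item variances = 2.490 + 1.633 + 1.535 + 1.084 + 1.745 + 0.787 + 2.657 = 11.931
Sum of the distinct covariances = 13.898
Var(T) = 11.931 + 2 × 13.898 = 39.727
α = (k/(k−1))·(1 − sum of item variances/Var(T)) = (7/6)·(1 − 11.931/39.727) = 0.816

α = 0.816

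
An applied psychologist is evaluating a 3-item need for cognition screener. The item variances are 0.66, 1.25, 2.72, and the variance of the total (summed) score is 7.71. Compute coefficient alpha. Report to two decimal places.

ΣVar(i) = 0.66 + 1.25 + 2.72 = 4.63
α = (k/(k−1))·(1 − ΣVar(i)/Var(T)) = (3/2)·(1 − 4.63/7.71) = 0.60

α = 0.60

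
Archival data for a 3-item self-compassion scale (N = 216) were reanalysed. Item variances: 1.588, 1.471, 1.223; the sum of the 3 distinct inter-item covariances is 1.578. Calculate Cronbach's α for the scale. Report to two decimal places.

ΣVar(i) = 1.588 + 1.471 + 1.223 = 4.282
Sum of distinct covariances = 1.578
Var(T) = ΣVar(i) + 2·Σcov = 4.282 + 2 × 1.578 = 7.438
α = (3/2)·(1 − 4.282/7.438) = 0.64

α = 0.64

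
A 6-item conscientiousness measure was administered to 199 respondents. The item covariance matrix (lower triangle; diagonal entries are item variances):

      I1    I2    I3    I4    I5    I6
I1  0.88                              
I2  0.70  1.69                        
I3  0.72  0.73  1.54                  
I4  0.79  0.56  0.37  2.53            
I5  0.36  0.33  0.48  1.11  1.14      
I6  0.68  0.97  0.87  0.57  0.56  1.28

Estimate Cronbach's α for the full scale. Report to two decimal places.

Σσ²ᵢ = 0.88 + 1.69 + 1.54 + 2.53 + 1.14 + 1.28 = 9.06
Σ_{i<j} σ_ij = 9.80
σ²_total = 9.06 + 2 × 9.80 = 28.66
α = (k/(k−1))·(1 − Σσ²ᵢ/σ²_total) = (6/5)·(1 − 9.06/28.66) = 0.82

Cronbach's α = 0.82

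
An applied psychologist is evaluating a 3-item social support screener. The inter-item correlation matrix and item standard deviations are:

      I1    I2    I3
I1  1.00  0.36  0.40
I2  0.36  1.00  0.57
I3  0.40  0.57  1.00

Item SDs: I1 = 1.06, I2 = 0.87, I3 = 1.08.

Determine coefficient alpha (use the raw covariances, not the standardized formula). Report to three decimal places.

α = 0.698

Σσ²ᵢ = 1.06² + 0.87² + 1.08² = 3.0469
Covariances σ_ij = r_ij · s_i · s_j:
  σ(I1,I2) = 0.36 × 1.06 × 0.87 = 0.3320
  σ(I1,I3) = 0.40 × 1.06 × 1.08 = 0.4579
  σ(I2,I3) = 0.57 × 0.87 × 1.08 = 0.5356
σ²_T = Σσ²ᵢ + 2·Σσ_ij = 3.0469 + 2 × 1.3255 = 5.6979
α = (3/2)·(1 − 3.0469/5.6979) = 0.698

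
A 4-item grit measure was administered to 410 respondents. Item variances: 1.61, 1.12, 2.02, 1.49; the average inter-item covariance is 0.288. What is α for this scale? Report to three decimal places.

α = 0.475

sum of item variances = 1.61 + 1.12 + 2.02 + 1.49 = 6.24
Sum of the 6 distinct covariances = 6 × 0.288 = 1.728
total variance = sum of item variances + 2·Σcov = 6.24 + 2 × 1.728 = 9.696
α = (4/3)·(1 − 6.24/9.696) = 0.475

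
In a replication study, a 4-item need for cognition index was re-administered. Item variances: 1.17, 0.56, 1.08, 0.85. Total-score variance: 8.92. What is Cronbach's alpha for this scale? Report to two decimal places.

Cronbach's alpha = 0.79

Σσ²ᵢ = 1.17 + 0.56 + 1.08 + 0.85 = 3.66
α = (k/(k−1))·(1 − Σσ²ᵢ/Var(T)) = (4/3)·(1 − 3.66/8.92) = 0.79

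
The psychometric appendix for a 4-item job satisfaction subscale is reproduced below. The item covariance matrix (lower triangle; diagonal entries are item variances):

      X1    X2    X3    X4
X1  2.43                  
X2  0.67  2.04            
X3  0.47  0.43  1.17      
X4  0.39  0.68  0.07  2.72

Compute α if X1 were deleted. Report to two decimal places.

α = 0.43

Remaining items: X2, X3, X4 (k = 3).
ΣVar(i) = 2.04 + 1.17 + 2.72 = 5.93
σ²_T = 5.93 + 2 × 1.18 = 8.29
α (item deleted) = (3/2)·(1 − 5.93/8.29) = 0.43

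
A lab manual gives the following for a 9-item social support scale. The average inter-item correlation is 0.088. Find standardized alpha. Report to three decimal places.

α = 0.465

Standardized α = k·r̄ / (1 + (k−1)·r̄) = 9 × 0.088 / (1 + 8 × 0.088)
  = 0.7920 / 1.7040 = 0.465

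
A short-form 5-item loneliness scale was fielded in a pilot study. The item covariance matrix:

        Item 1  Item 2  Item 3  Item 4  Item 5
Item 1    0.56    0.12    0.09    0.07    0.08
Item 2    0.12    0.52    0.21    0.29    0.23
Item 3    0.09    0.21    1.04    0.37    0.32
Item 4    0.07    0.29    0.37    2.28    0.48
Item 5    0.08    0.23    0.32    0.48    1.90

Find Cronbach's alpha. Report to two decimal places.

α = 0.52

Σσᵢ² = 0.56 + 0.52 + 1.04 + 2.28 + 1.90 = 6.30
Sum of the distinct covariances = 2.26
σ²_T = 6.30 + 2 × 2.26 = 10.82
α = (k/(k−1))·(1 − Σσᵢ²/σ²_T) = (5/4)·(1 − 6.30/10.82) = 0.52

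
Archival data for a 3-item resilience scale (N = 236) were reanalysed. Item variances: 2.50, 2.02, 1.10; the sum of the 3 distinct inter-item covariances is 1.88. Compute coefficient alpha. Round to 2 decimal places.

α = 0.60

sum of item variances = 2.50 + 2.02 + 1.10 = 5.62
Sum of distinct covariances = 1.88
σ²_T = sum of item variances + 2·Σcov = 5.62 + 2 × 1.88 = 9.38
α = (3/2)·(1 − 5.62/9.38) = 0.60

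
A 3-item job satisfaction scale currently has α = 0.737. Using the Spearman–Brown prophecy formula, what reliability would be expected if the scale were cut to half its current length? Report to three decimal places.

Length factor m = 1/2
α' = m·α / (1 − (1−m)·α)
   = 1/2 × 0.737 / (1 − (1 − 1/2) × 0.737)
   = 0.3685 / 0.6315 = 0.584

predicted reliability = 0.584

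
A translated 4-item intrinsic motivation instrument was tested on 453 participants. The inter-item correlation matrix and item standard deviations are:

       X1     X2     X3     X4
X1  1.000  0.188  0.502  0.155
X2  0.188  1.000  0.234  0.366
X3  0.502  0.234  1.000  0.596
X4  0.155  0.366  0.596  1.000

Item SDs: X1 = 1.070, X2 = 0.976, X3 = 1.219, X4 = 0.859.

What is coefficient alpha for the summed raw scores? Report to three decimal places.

α = 0.673

Σσ²ᵢ = 1.070² + 0.976² + 1.219² + 0.859² = 4.3213
Covariances σ_ij = r_ij · s_i · s_j:
  σ(X1,X2) = 0.188 × 1.070 × 0.976 = 0.1963
  σ(X1,X3) = 0.502 × 1.070 × 1.219 = 0.6548
  σ(X1,X4) = 0.155 × 1.070 × 0.859 = 0.1425
  σ(X2,X3) = 0.234 × 0.976 × 1.219 = 0.2784
  σ(X2,X4) = 0.366 × 0.976 × 0.859 = 0.3068
  σ(X3,X4) = 0.596 × 1.219 × 0.859 = 0.6241
σ²_T = Σσ²ᵢ + 2·Σσ_ij = 4.3213 + 2 × 2.2029 = 8.7271
α = (4/3)·(1 − 4.3213/8.7271) = 0.673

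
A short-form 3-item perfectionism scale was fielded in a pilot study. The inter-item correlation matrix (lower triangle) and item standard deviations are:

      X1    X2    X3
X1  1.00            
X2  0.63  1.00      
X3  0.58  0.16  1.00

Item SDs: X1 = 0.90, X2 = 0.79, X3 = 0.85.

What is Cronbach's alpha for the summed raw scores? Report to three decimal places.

Cronbach's alpha = 0.721

Σσ²ᵢ = 0.90² + 0.79² + 0.85² = 2.1566
Covariances σ_ij = r_ij · s_i · s_j:
  σ(X1,X2) = 0.63 × 0.90 × 0.79 = 0.4479
  σ(X1,X3) = 0.58 × 0.90 × 0.85 = 0.4437
  σ(X2,X3) = 0.16 × 0.79 × 0.85 = 0.1074
σ²_T = Σσ²ᵢ + 2·Σσ_ij = 2.1566 + 2 × 0.9990 = 4.1546
α = (3/2)·(1 − 2.1566/4.1546) = 0.721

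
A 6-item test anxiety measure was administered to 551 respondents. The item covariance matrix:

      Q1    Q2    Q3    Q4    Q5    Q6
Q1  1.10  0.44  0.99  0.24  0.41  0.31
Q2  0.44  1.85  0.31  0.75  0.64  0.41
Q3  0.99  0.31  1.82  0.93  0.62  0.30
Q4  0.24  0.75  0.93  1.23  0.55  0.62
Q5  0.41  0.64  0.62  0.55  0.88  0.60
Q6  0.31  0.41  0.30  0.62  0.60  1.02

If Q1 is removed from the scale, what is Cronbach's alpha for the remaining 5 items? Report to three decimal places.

Remaining items: Q2, Q3, Q4, Q5, Q6 (k = 5).
ΣVar(i) = 1.85 + 1.82 + 1.23 + 0.88 + 1.02 = 6.80
σ²_total = 6.80 + 2 × 5.73 = 18.26
α (item deleted) = (5/4)·(1 − 6.80/18.26) = 0.785

Cronbach's alpha = 0.785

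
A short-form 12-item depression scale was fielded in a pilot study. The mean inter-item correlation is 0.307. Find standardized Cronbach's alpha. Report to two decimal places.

Standardized α = k·r̄ / (1 + (k−1)·r̄) = 12 × 0.307 / (1 + 11 × 0.307)
  = 3.6840 / 4.3770 = 0.84

α = 0.84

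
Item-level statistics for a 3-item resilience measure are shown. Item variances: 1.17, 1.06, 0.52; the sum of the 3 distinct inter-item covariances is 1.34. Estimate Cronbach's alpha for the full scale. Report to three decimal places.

Σσᵢ² = 1.17 + 1.06 + 0.52 = 2.75
Sum of distinct covariances = 1.34
total variance = Σσᵢ² + 2·Σcov = 2.75 + 2 × 1.34 = 5.43
α = (3/2)·(1 − 2.75/5.43) = 0.740

Cronbach's alpha = 0.740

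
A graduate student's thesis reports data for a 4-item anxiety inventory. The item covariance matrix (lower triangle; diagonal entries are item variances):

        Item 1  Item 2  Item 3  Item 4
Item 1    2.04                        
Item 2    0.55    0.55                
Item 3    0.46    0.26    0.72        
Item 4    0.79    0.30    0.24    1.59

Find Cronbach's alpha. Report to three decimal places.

α = 0.686

sum of item variances = 2.04 + 0.55 + 0.72 + 1.59 = 4.90
Σ_{i<j} σ_ij = 2.60
σ²_T = 4.90 + 2 × 2.60 = 10.10
α = (k/(k−1))·(1 − sum of item variances/σ²_T) = (4/3)·(1 − 4.90/10.10) = 0.686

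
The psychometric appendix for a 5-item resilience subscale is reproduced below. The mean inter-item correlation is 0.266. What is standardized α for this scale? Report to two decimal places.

Standardized α = k·r̄ / (1 + (k−1)·r̄) = 5 × 0.266 / (1 + 4 × 0.266)
  = 1.3300 / 2.0640 = 0.64

standardized α = 0.64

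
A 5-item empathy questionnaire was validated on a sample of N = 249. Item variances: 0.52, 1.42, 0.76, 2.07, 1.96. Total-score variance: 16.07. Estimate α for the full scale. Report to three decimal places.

α = 0.727

Σσᵢ² = 0.52 + 1.42 + 0.76 + 2.07 + 1.96 = 6.73
α = (k/(k−1))·(1 − Σσᵢ²/total variance) = (5/4)·(1 − 6.73/16.07) = 0.727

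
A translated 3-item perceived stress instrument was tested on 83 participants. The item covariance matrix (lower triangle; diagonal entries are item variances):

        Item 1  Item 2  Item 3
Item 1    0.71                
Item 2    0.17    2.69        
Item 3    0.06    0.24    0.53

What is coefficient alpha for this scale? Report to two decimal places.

ΣVar(i) = 0.71 + 2.69 + 0.53 = 3.93
Sum of off-diagonal covariances = 0.47
Var(T) = 3.93 + 2 × 0.47 = 4.87
α = (k/(k−1))·(1 − ΣVar(i)/Var(T)) = (3/2)·(1 − 3.93/4.87) = 0.29

α = 0.29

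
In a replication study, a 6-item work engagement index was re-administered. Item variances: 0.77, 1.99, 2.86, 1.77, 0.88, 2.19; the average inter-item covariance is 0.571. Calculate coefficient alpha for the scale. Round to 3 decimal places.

α = 0.745

Σσ²ᵢ = 0.77 + 1.99 + 2.86 + 1.77 + 0.88 + 2.19 = 10.46
Sum of the 15 distinct covariances = 15 × 0.571 = 8.565
σ²_T = Σσ²ᵢ + 2·Σcov = 10.46 + 2 × 8.565 = 27.590
α = (6/5)·(1 − 10.46/27.590) = 0.745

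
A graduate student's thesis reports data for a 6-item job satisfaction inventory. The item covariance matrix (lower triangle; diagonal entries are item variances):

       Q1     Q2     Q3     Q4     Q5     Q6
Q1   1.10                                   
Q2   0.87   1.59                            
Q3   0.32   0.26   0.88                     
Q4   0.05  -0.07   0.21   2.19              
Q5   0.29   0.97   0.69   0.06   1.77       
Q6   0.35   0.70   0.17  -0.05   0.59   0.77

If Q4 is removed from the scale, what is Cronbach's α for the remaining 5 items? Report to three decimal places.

Remaining items: Q1, Q2, Q3, Q5, Q6 (k = 5).
ΣVar(i) = 1.10 + 1.59 + 0.88 + 1.77 + 0.77 = 6.11
Var(T) = 6.11 + 2 × 5.21 = 16.53
α (item deleted) = (5/4)·(1 − 6.11/16.53) = 0.788

α = 0.788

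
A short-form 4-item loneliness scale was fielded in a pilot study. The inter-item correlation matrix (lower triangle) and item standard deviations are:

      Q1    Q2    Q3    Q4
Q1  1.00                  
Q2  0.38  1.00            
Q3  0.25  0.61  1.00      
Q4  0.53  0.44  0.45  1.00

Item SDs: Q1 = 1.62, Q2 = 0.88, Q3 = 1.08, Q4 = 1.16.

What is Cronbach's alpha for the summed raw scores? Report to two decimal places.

Cronbach's alpha = 0.73

Σσ²ᵢ = 1.62² + 0.88² + 1.08² + 1.16² = 5.9108
Covariances σ_ij = r_ij · s_i · s_j:
  σ(Q1,Q2) = 0.38 × 1.62 × 0.88 = 0.5417
  σ(Q1,Q3) = 0.25 × 1.62 × 1.08 = 0.4374
  σ(Q1,Q4) = 0.53 × 1.62 × 1.16 = 0.9960
  σ(Q2,Q3) = 0.61 × 0.88 × 1.08 = 0.5797
  σ(Q2,Q4) = 0.44 × 0.88 × 1.16 = 0.4492
  σ(Q3,Q4) = 0.45 × 1.08 × 1.16 = 0.5638
σ²_T = Σσ²ᵢ + 2·Σσ_ij = 5.9108 + 2 × 3.5678 = 13.0464
α = (4/3)·(1 − 5.9108/13.0464) = 0.73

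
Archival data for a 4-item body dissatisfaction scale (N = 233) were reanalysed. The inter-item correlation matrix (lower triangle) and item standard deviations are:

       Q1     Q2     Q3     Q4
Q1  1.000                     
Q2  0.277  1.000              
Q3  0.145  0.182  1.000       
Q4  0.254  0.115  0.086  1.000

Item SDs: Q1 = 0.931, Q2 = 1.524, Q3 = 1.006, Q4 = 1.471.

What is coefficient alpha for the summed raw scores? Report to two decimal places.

Σσ²ᵢ = 0.931² + 1.524² + 1.006² + 1.471² = 6.3652
Covariances σ_ij = r_ij · s_i · s_j:
  σ(Q1,Q2) = 0.277 × 0.931 × 1.524 = 0.3930
  σ(Q1,Q3) = 0.145 × 0.931 × 1.006 = 0.1358
  σ(Q1,Q4) = 0.254 × 0.931 × 1.471 = 0.3479
  σ(Q2,Q3) = 0.182 × 1.524 × 1.006 = 0.2790
  σ(Q2,Q4) = 0.115 × 1.524 × 1.471 = 0.2578
  σ(Q3,Q4) = 0.086 × 1.006 × 1.471 = 0.1273
σ²_T = Σσ²ᵢ + 2·Σσ_ij = 6.3652 + 2 × 1.5408 = 9.4468
α = (4/3)·(1 − 6.3652/9.4468) = 0.43

coefficient alpha = 0.43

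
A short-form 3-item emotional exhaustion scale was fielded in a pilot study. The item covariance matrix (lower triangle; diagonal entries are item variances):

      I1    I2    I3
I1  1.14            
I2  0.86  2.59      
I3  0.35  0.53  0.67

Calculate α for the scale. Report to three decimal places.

sum of item variances = 1.14 + 2.59 + 0.67 = 4.40
Σ_{i<j} σ_ij = 1.74
total variance = 4.40 + 2 × 1.74 = 7.88
α = (k/(k−1))·(1 − sum of item variances/total variance) = (3/2)·(1 − 4.40/7.88) = 0.662

α = 0.662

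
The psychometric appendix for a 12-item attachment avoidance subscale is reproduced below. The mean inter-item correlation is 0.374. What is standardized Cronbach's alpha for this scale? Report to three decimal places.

α = 0.878

Standardized α = k·r̄ / (1 + (k−1)·r̄) = 12 × 0.374 / (1 + 11 × 0.374)
  = 4.4880 / 5.1140 = 0.878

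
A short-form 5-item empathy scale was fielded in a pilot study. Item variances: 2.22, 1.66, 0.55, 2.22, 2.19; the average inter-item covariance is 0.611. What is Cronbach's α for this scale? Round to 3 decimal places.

Σσ²ᵢ = 2.22 + 1.66 + 0.55 + 2.22 + 2.19 = 8.84
Sum of the 10 distinct covariances = 10 × 0.611 = 6.110
σ²_T = Σσ²ᵢ + 2·Σcov = 8.84 + 2 × 6.110 = 21.060
α = (5/4)·(1 − 8.84/21.060) = 0.725

Cronbach's α = 0.725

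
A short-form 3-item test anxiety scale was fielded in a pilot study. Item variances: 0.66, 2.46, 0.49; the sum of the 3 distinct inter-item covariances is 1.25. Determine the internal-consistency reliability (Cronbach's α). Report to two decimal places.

sum of item variances = 0.66 + 2.46 + 0.49 = 3.61
Sum of distinct covariances = 1.25
σ²_T = sum of item variances + 2·Σcov = 3.61 + 2 × 1.25 = 6.11
α = (3/2)·(1 − 3.61/6.11) = 0.61

α = 0.61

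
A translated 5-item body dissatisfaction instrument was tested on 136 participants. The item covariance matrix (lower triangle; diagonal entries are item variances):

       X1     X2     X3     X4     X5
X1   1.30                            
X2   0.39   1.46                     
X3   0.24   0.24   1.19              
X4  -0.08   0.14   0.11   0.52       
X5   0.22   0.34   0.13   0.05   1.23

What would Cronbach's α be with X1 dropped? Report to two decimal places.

Remaining items: X2, X3, X4, X5 (k = 4).
ΣVar(i) = 1.46 + 1.19 + 0.52 + 1.23 = 4.40
σ²_T = 4.40 + 2 × 1.01 = 6.42
α (item deleted) = (4/3)·(1 − 4.40/6.42) = 0.42

α = 0.42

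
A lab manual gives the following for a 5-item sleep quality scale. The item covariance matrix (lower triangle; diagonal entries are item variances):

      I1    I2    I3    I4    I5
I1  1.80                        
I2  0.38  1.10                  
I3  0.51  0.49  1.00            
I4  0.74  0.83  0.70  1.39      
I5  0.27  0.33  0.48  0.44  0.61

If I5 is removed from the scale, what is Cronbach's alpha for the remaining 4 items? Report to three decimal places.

Remaining items: I1, I2, I3, I4 (k = 4).
Σσ²ᵢ = 1.80 + 1.10 + 1.00 + 1.39 = 5.29
σ²_total = 5.29 + 2 × 3.65 = 12.59
α (item deleted) = (4/3)·(1 − 5.29/12.59) = 0.773

Cronbach's alpha = 0.773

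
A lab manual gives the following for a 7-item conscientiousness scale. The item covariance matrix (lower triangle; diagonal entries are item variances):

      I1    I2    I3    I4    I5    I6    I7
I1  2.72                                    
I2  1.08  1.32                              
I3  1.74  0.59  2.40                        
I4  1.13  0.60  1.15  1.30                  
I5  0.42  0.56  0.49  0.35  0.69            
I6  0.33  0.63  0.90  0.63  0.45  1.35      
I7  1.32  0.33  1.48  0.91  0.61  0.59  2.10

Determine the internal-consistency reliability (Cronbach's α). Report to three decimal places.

α = 0.855

Σσ²ᵢ = 2.72 + 1.32 + 2.40 + 1.30 + 0.69 + 1.35 + 2.10 = 11.88
Sum of off-diagonal covariances = 16.29
total variance = 11.88 + 2 × 16.29 = 44.46
α = (k/(k−1))·(1 − Σσ²ᵢ/total variance) = (7/6)·(1 − 11.88/44.46) = 0.855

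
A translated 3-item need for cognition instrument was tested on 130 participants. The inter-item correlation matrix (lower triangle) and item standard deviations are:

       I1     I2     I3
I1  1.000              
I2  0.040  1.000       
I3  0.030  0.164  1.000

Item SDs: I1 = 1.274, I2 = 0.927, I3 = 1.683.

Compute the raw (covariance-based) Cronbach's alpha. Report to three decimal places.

Cronbach's alpha = 0.182

Σσ²ᵢ = 1.274² + 0.927² + 1.683² = 5.3149
Covariances σ_ij = r_ij · s_i · s_j:
  σ(I1,I2) = 0.040 × 1.274 × 0.927 = 0.0472
  σ(I1,I3) = 0.030 × 1.274 × 1.683 = 0.0643
  σ(I2,I3) = 0.164 × 0.927 × 1.683 = 0.2559
σ²_T = Σσ²ᵢ + 2·Σσ_ij = 5.3149 + 2 × 0.3674 = 6.0497
α = (3/2)·(1 − 5.3149/6.0497) = 0.182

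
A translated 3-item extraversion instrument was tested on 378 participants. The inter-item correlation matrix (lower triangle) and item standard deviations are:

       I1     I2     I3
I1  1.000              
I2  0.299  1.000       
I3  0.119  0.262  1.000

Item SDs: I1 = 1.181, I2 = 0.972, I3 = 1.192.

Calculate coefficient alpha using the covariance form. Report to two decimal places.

Σσ²ᵢ = 1.181² + 0.972² + 1.192² = 3.7604
Covariances σ_ij = r_ij · s_i · s_j:
  σ(I1,I2) = 0.299 × 1.181 × 0.972 = 0.3432
  σ(I1,I3) = 0.119 × 1.181 × 1.192 = 0.1675
  σ(I2,I3) = 0.262 × 0.972 × 1.192 = 0.3036
σ²_T = Σσ²ᵢ + 2·Σσ_ij = 3.7604 + 2 × 0.8143 = 5.3890
α = (3/2)·(1 − 3.7604/5.3890) = 0.45

α = 0.45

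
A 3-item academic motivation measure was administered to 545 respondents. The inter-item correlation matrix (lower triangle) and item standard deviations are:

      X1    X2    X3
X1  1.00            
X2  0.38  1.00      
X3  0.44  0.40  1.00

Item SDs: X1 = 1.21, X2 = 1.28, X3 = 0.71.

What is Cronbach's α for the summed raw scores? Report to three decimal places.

Σσ²ᵢ = 1.21² + 1.28² + 0.71² = 3.6066
Covariances σ_ij = r_ij · s_i · s_j:
  σ(X1,X2) = 0.38 × 1.21 × 1.28 = 0.5885
  σ(X1,X3) = 0.44 × 1.21 × 0.71 = 0.3780
  σ(X2,X3) = 0.40 × 1.28 × 0.71 = 0.3635
σ²_T = Σσ²ᵢ + 2·Σσ_ij = 3.6066 + 2 × 1.3300 = 6.2666
α = (3/2)·(1 − 3.6066/6.2666) = 0.637

α = 0.637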